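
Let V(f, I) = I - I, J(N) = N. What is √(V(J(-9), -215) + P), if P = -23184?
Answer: 12*I*√161 ≈ 152.26*I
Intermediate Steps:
V(f, I) = 0
√(V(J(-9), -215) + P) = √(0 - 23184) = √(-23184) = 12*I*√161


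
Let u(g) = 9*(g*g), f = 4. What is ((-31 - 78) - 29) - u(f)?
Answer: -282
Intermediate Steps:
u(g) = 9*g²
((-31 - 78) - 29) - u(f) = ((-31 - 78) - 29) - 9*4² = (-109 - 29) - 9*16 = -138 - 1*144 = -138 - 144 = -282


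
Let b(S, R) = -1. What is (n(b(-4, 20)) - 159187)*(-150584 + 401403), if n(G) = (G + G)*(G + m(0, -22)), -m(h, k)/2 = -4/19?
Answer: -39926833731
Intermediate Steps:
m(h, k) = 8/19 (m(h, k) = -(-8)/19 = -2*(-4/19) = 8/19)
n(G) = 2*G*(8/19 + G) (n(G) = (G + G)*(G + 8/19) = (2*G)*(8/19 + G) = 2*G*(8/19 + G))
(n(b(-4, 20)) - 159187)*(-150584 + 401403) = ((2/19)*(-1)*(8 + 19*(-1)) - 159187)*(-150584 + 401403) = ((2/19)*(-1)*(8 - 19) - 159187)*250819 = ((2/19)*(-1)*(-11) - 159187)*250819 = (22/19 - 159187)*250819 = -3024531/19*250819 = -39926833731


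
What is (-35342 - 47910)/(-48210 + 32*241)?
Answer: 41626/20249 ≈ 2.0557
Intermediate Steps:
(-35342 - 47910)/(-48210 + 32*241) = -83252/(-48210 + 7712) = -83252/(-40498) = -83252*(-1/40498) = 41626/20249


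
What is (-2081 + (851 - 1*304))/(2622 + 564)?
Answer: -13/27 ≈ -0.48148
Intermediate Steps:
(-2081 + (851 - 1*304))/(2622 + 564) = (-2081 + (851 - 304))/3186 = (-2081 + 547)*(1/3186) = -1534*1/3186 = -13/27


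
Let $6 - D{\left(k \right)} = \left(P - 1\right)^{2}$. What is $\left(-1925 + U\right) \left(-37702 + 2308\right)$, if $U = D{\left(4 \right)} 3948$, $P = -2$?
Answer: $487339986$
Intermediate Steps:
$D{\left(k \right)} = -3$ ($D{\left(k \right)} = 6 - \left(-2 - 1\right)^{2} = 6 - \left(-3\right)^{2} = 6 - 9 = -3$)
$U = -11844$ ($U = \left(-3\right) 3948 = -11844$)
$\left(-1925 + U\right) \left(-37702 + 2308\right) = \left(-1925 - 11844\right) \left(-37702 + 2308\right) = \left(-13769\right) \left(-35394\right) = 487339986$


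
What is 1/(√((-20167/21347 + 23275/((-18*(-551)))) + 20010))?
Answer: 3*√276089387696872366/222989734241 ≈ 0.0070691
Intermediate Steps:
1/(√((-20167/21347 + 23275/((-18*(-551)))) + 20010)) = 1/(√((-20167*1/21347 + 23275/9918) + 20010)) = 1/(√((-20167/21347 + 23275*(1/9918)) + 20010)) = 1/(√((-20167/21347 + 1225/522) + 20010)) = 1/(√(15622901/11143134 + 20010)) = 1/(√(222989734241/11143134)) = 1/(√276089387696872366/3714378) = 3*√276089387696872366/222989734241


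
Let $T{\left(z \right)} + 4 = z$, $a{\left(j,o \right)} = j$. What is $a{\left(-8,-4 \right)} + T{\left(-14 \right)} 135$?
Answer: $-2438$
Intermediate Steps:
$T{\left(z \right)} = -4 + z$
$a{\left(-8,-4 \right)} + T{\left(-14 \right)} 135 = -8 + \left(-4 - 14\right) 135 = -8 - 2430 = -2438$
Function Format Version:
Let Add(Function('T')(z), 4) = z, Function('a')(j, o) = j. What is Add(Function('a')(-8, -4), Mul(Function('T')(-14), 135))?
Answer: -2438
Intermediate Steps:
Function('T')(z) = Add(-4, z)
Add(Function('a')(-8, -4), Mul(Function('T')(-14), 135)) = Add(-8, Mul(Add(-4, -14), 135)) = Add(-8, Mul(-18, 135)) = Add(-8, -2430) = -2438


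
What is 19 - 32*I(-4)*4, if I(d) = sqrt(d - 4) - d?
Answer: -493 - 256*I*sqrt(2) ≈ -493.0 - 362.04*I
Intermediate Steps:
I(d) = sqrt(-4 + d) - d
19 - 32*I(-4)*4 = 19 - 32*(sqrt(-4 - 4) - 1*(-4))*4 = 19 - 32*(sqrt(-8) + 4)*4 = 19 - 32*(2*I*sqrt(2) + 4)*4 = 19 - 32*(4 + 2*I*sqrt(2))*4 = 19 - 32*(16 + 8*I*sqrt(2)) = 19 + (-512 - 256*I*sqrt(2)) = -493 - 256*I*sqrt(2)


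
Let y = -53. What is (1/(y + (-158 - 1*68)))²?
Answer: 1/77841 ≈ 1.2847e-5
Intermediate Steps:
(1/(y + (-158 - 1*68)))² = (1/(-53 + (-158 - 1*68)))² = (1/(-53 + (-158 - 68)))² = (1/(-53 - 226))² = (1/(-279))² = (-1/279)² = 1/77841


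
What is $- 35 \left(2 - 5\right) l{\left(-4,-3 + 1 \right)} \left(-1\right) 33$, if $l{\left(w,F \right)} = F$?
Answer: $6930$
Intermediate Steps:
$- 35 \left(2 - 5\right) l{\left(-4,-3 + 1 \right)} \left(-1\right) 33 = - 35 \left(2 - 5\right) \left(-3 + 1\right) \left(-1\right) 33 = - 35 \left(- 3 \left(\left(-2\right) \left(-1\right)\right)\right) 33 = - 35 \left(\left(-3\right) 2\right) 33 = \left(-35\right) \left(-6\right) 33 = 210 \cdot 33 = 6930$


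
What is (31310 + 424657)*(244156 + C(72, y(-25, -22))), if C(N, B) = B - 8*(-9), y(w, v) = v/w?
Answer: 2784007743174/25 ≈ 1.1136e+11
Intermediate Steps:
C(N, B) = 72 + B (C(N, B) = B + 72 = 72 + B)
(31310 + 424657)*(244156 + C(72, y(-25, -22))) = (31310 + 424657)*(244156 + (72 - 22/(-25))) = 455967*(244156 + (72 - 22*(-1/25))) = 455967*(244156 + (72 + 22/25)) = 455967*(244156 + 1822/25) = 455967*(6105722/25) = 2784007743174/25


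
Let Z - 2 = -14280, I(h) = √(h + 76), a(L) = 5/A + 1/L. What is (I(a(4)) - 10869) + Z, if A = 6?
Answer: -25147 + 5*√111/6 ≈ -25138.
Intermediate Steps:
a(L) = ⅚ + 1/L (a(L) = 5/6 + 1/L = 5*(⅙) + 1/L = ⅚ + 1/L)
I(h) = √(76 + h)
Z = -14278 (Z = 2 - 14280 = -14278)
(I(a(4)) - 10869) + Z = (√(76 + (⅚ + 1/4)) - 10869) - 14278 = (√(76 + (⅚ + ¼)) - 10869) - 14278 = (√(76 + 13/12) - 10869) - 14278 = (√(925/12) - 10869) - 14278 = (5*√111/6 - 10869) - 14278 = (-10869 + 5*√111/6) - 14278 = -25147 + 5*√111/6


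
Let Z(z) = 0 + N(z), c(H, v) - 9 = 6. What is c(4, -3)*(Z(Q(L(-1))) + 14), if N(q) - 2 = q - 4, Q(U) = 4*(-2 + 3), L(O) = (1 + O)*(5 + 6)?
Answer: 240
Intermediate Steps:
c(H, v) = 15 (c(H, v) = 9 + 6 = 15)
L(O) = 11 + 11*O (L(O) = (1 + O)*11 = 11 + 11*O)
Q(U) = 4 (Q(U) = 4*1 = 4)
N(q) = -2 + q (N(q) = 2 + (q - 4) = 2 + (-4 + q) = -2 + q)
Z(z) = -2 + z (Z(z) = 0 + (-2 + z) = -2 + z)
c(4, -3)*(Z(Q(L(-1))) + 14) = 15*((-2 + 4) + 14) = 15*(2 + 14) = 15*16 = 240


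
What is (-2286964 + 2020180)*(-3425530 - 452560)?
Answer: 1034612362560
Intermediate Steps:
(-2286964 + 2020180)*(-3425530 - 452560) = -266784*(-3878090) = 1034612362560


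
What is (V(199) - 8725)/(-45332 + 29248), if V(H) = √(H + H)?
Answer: 8725/16084 - √398/16084 ≈ 0.54122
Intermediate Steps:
V(H) = √2*√H (V(H) = √(2*H) = √2*√H)
(V(199) - 8725)/(-45332 + 29248) = (√2*√199 - 8725)/(-45332 + 29248) = (√398 - 8725)/(-16084) = (-8725 + √398)*(-1/16084) = 8725/16084 - √398/16084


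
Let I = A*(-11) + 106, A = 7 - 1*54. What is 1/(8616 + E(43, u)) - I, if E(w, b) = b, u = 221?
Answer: -5505450/8837 ≈ -623.00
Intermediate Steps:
A = -47 (A = 7 - 54 = -47)
I = 623 (I = -47*(-11) + 106 = 517 + 106 = 623)
1/(8616 + E(43, u)) - I = 1/(8616 + 221) - 1*623 = 1/8837 - 623 = -5505450/8837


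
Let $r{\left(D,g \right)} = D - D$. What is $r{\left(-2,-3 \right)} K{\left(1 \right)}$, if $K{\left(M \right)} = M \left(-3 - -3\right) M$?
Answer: $0$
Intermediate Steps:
$r{\left(D,g \right)} = 0$
$K{\left(M \right)} = 0$ ($K{\left(M \right)} = M \left(-3 + 3\right) M = M 0 M = 0 M = 0$)
$r{\left(-2,-3 \right)} K{\left(1 \right)} = 0 \cdot 0 = 0$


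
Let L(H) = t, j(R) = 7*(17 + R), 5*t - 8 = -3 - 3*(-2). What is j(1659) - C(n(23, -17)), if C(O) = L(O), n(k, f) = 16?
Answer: 58649/5 ≈ 11730.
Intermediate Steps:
t = 11/5 (t = 8/5 + (-3 - 3*(-2))/5 = 8/5 + (-3 + 6)/5 = 8/5 + (1/5)*3 = 8/5 + 3/5 = 11/5 ≈ 2.2000)
j(R) = 119 + 7*R
L(H) = 11/5
C(O) = 11/5
j(1659) - C(n(23, -17)) = (119 + 7*1659) - 1*11/5 = (119 + 11613) - 11/5 = 11732 - 11/5 = 58649/5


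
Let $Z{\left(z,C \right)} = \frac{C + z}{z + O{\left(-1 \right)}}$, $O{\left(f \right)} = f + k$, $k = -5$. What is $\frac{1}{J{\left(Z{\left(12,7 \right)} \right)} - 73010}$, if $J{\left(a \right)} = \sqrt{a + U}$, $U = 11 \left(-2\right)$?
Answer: $- \frac{438060}{31982760713} - \frac{i \sqrt{678}}{31982760713} \approx -1.3697 \cdot 10^{-5} - 8.1414 \cdot 10^{-10} i$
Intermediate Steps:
$O{\left(f \right)} = -5 + f$ ($O{\left(f \right)} = f - 5 = -5 + f$)
$Z{\left(z,C \right)} = \frac{C + z}{-6 + z}$ ($Z{\left(z,C \right)} = \frac{C + z}{z - 6} = \frac{C + z}{-6 + z}$)
$U = -22$
$J{\left(a \right)} = \sqrt{-22 + a}$ ($J{\left(a \right)} = \sqrt{a - 22} = \sqrt{-22 + a}$)
$\frac{1}{J{\left(Z{\left(12,7 \right)} \right)} - 73010} = \frac{1}{\sqrt{-22 + \frac{7 + 12}{-6 + 12}} - 73010} = \frac{1}{\sqrt{-22 + \frac{1}{6} \cdot 19} - 73010} = \frac{1}{\sqrt{-22 + \frac{19}{6}} - 73010} = \frac{1}{\sqrt{- \frac{113}{6}} - 73010} = \frac{1}{\frac{i \sqrt{678}}{6} - 73010} = \frac{1}{-73010 + \frac{i \sqrt{678}}{6}}$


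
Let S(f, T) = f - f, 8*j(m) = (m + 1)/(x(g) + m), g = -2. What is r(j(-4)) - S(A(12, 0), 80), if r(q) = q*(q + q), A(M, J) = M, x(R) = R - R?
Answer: 9/512 ≈ 0.017578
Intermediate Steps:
x(R) = 0
j(m) = (1 + m)/(8*m) (j(m) = ((m + 1)/(0 + m))/8 = ((1 + m)/m)/8 = (1 + m)/(8*m))
S(f, T) = 0
r(q) = 2*q² (r(q) = q*(2*q) = 2*q²)
r(j(-4)) - S(A(12, 0), 80) = 2*((⅛)*(1 - 4)/(-4))² - 1*0 = 2*((⅛)*(-¼)*(-3))² + 0 = 2*(3/32)² + 0 = 2*(9/1024) + 0 = 9/512 + 0 = 9/512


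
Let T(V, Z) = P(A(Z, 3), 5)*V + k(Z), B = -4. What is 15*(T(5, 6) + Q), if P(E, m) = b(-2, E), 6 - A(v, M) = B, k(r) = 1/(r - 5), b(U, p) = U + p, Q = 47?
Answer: 1320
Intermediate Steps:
k(r) = 1/(-5 + r)
A(v, M) = 10 (A(v, M) = 6 - 1*(-4) = 6 + 4 = 10)
P(E, m) = -2 + E
T(V, Z) = 1/(-5 + Z) + 8*V (T(V, Z) = (-2 + 10)*V + 1/(-5 + Z) = 8*V + 1/(-5 + Z) = 1/(-5 + Z) + 8*V)
15*(T(5, 6) + Q) = 15*((1 + 8*5*(-5 + 6))/(-5 + 6) + 47) = 15*((1 + 8*5*1)/1 + 47) = 15*(1*(1 + 40) + 47) = 15*(1*41 + 47) = 15*(41 + 47) = 15*88 = 1320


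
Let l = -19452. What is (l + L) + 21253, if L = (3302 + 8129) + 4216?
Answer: 17448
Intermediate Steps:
L = 15647 (L = 11431 + 4216 = 15647)
(l + L) + 21253 = (-19452 + 15647) + 21253 = -3805 + 21253 = 17448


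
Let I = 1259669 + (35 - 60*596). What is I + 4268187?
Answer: 5492131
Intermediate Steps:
I = 1223944 (I = 1259669 + (35 - 35760) = 1259669 - 35725 = 1223944)
I + 4268187 = 1223944 + 4268187 = 5492131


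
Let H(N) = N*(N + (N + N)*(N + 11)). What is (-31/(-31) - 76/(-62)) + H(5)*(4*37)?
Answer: 3785169/31 ≈ 1.2210e+5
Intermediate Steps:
H(N) = N*(N + 2*N*(11 + N)) (H(N) = N*(N + (2*N)*(11 + N)) = N*(N + 2*N*(11 + N)))
(-31/(-31) - 76/(-62)) + H(5)*(4*37) = (-31/(-31) - 76/(-62)) + (5²*(23 + 2*5))*(4*37) = (-31*(-1/31) - 76*(-1/62)) + (25*(23 + 10))*148 = (1 + 38/31) + (25*33)*148 = 69/31 + 825*148 = 69/31 + 122100 = 3785169/31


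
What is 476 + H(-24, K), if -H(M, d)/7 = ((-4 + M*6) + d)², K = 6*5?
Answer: -96992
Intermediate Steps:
K = 30
H(M, d) = -7*(-4 + d + 6*M)² (H(M, d) = -7*((-4 + M*6) + d)² = -7*((-4 + 6*M) + d)² = -7*(-4 + d + 6*M)²)
476 + H(-24, K) = 476 - 7*(-4 + 30 + 6*(-24))² = 476 - 7*(-4 + 30 - 144)² = 476 - 7*(-118)² = 476 - 7*13924 = 476 - 97468 = -96992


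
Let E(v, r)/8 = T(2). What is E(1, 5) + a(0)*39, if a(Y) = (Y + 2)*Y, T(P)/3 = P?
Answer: 48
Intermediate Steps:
T(P) = 3*P
E(v, r) = 48 (E(v, r) = 8*(3*2) = 8*6 = 48)
a(Y) = Y*(2 + Y) (a(Y) = (2 + Y)*Y = Y*(2 + Y))
E(1, 5) + a(0)*39 = 48 + (0*(2 + 0))*39 = 48 + (0*2)*39 = 48 + 0*39 = 48 + 0 = 48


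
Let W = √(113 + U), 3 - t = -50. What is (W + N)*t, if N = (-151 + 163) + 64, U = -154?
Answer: 4028 + 53*I*√41 ≈ 4028.0 + 339.37*I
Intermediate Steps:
t = 53 (t = 3 - 1*(-50) = 3 + 50 = 53)
W = I*√41 (W = √(113 - 154) = √(-41) = I*√41 ≈ 6.4031*I)
N = 76 (N = 12 + 64 = 76)
(W + N)*t = (I*√41 + 76)*53 = (76 + I*√41)*53 = 4028 + 53*I*√41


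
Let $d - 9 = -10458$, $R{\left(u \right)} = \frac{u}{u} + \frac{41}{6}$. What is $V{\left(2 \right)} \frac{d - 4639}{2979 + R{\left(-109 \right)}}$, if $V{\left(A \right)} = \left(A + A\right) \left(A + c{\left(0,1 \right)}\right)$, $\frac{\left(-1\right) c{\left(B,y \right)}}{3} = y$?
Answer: $\frac{362112}{17921} \approx 20.206$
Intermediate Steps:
$c{\left(B,y \right)} = - 3 y$
$R{\left(u \right)} = \frac{47}{6}$ ($R{\left(u \right)} = 1 + 41 \cdot \frac{1}{6} = 1 + \frac{41}{6} = \frac{47}{6}$)
$d = -10449$ ($d = 9 - 10458 = -10449$)
$V{\left(A \right)} = 2 A \left(-3 + A\right)$ ($V{\left(A \right)} = \left(A + A\right) \left(A - 3\right) = 2 A \left(A - 3\right) = 2 A \left(-3 + A\right)$)
$V{\left(2 \right)} \frac{d - 4639}{2979 + R{\left(-109 \right)}} = 2 \cdot 2 \left(-3 + 2\right) \frac{-10449 - 4639}{2979 + \frac{47}{6}} = 2 \cdot 2 \left(-1\right) \left(- \frac{15088}{\frac{17921}{6}}\right) = - 4 \left(\left(-15088\right) \frac{6}{17921}\right) = \left(-4\right) \left(- \frac{90528}{17921}\right) = \frac{362112}{17921}$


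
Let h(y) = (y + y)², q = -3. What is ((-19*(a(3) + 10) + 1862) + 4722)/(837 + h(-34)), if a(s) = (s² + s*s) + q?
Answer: 6109/5461 ≈ 1.1187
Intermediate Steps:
h(y) = 4*y² (h(y) = (2*y)² = 4*y²)
a(s) = -3 + 2*s² (a(s) = (s² + s*s) - 3 = (s² + s²) - 3 = 2*s² - 3 = -3 + 2*s²)
((-19*(a(3) + 10) + 1862) + 4722)/(837 + h(-34)) = ((-19*((-3 + 2*3²) + 10) + 1862) + 4722)/(837 + 4*(-34)²) = ((-19*((-3 + 2*9) + 10) + 1862) + 4722)/(837 + 4*1156) = ((-19*((-3 + 18) + 10) + 1862) + 4722)/(837 + 4624) = ((-19*(15 + 10) + 1862) + 4722)/5461 = ((-19*25 + 1862) + 4722)*(1/5461) = ((-475 + 1862) + 4722)*(1/5461) = (1387 + 4722)*(1/5461) = 6109*(1/5461) = 6109/5461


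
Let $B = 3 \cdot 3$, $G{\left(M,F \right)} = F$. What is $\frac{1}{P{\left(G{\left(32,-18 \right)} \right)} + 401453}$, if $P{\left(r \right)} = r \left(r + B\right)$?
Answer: $\frac{1}{401615} \approx 2.4899 \cdot 10^{-6}$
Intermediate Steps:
$B = 9$
$P{\left(r \right)} = r \left(9 + r\right)$ ($P{\left(r \right)} = r \left(r + 9\right) = r \left(9 + r\right)$)
$\frac{1}{P{\left(G{\left(32,-18 \right)} \right)} + 401453} = \frac{1}{- 18 \left(9 - 18\right) + 401453} = \frac{1}{\left(-18\right) \left(-9\right) + 401453} = \frac{1}{162 + 401453} = \frac{1}{401615}$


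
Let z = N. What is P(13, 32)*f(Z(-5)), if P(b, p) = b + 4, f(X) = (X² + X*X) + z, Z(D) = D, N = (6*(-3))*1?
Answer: 544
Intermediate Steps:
N = -18 (N = -18*1 = -18)
z = -18
f(X) = -18 + 2*X² (f(X) = (X² + X*X) - 18 = (X² + X²) - 18 = 2*X² - 18 = -18 + 2*X²)
P(b, p) = 4 + b
P(13, 32)*f(Z(-5)) = (4 + 13)*(-18 + 2*(-5)²) = 17*(-18 + 2*25) = 17*(-18 + 50) = 17*32 = 544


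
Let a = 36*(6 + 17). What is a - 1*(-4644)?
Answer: 5472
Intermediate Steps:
a = 828 (a = 36*23 = 828)
a - 1*(-4644) = 828 - 1*(-4644) = 828 + 4644 = 5472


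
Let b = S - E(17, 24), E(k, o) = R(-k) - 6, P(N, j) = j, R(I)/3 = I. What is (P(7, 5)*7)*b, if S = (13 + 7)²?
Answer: 15995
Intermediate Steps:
R(I) = 3*I
E(k, o) = -6 - 3*k (E(k, o) = 3*(-k) - 6 = -3*k - 6 = -6 - 3*k)
S = 400 (S = 20² = 400)
b = 457 (b = 400 - (-6 - 3*17) = 400 - (-6 - 51) = 400 - 1*(-57) = 400 + 57 = 457)
(P(7, 5)*7)*b = (5*7)*457 = 35*457 = 15995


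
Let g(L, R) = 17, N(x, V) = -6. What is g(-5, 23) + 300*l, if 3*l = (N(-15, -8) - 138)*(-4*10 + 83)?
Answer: -619183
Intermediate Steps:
l = -2064 (l = ((-6 - 138)*(-4*10 + 83))/3 = (-144*(-40 + 83))/3 = (-144*43)/3 = (⅓)*(-6192) = -2064)
g(-5, 23) + 300*l = 17 + 300*(-2064) = 17 - 619200 = -619183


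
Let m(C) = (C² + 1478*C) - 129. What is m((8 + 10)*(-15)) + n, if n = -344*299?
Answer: -429145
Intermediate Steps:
n = -102856
m(C) = -129 + C² + 1478*C
m((8 + 10)*(-15)) + n = (-129 + ((8 + 10)*(-15))² + 1478*((8 + 10)*(-15))) - 102856 = (-129 + (18*(-15))² + 1478*(18*(-15))) - 102856 = (-129 + (-270)² + 1478*(-270)) - 102856 = (-129 + 72900 - 399060) - 102856 = -326289 - 102856 = -429145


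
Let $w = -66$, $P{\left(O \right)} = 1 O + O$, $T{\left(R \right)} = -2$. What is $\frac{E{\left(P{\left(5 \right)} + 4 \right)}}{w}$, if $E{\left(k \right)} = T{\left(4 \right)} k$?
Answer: $\frac{14}{33} \approx 0.42424$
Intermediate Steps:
$P{\left(O \right)} = 2 O$ ($P{\left(O \right)} = O + O = 2 O$)
$E{\left(k \right)} = - 2 k$
$\frac{E{\left(P{\left(5 \right)} + 4 \right)}}{w} = \frac{\left(-2\right) \left(2 \cdot 5 + 4\right)}{-66} = - 2 \left(10 + 4\right) \left(- \frac{1}{66}\right) = \left(-2\right) 14 \left(- \frac{1}{66}\right) = \left(-28\right) \left(- \frac{1}{66}\right) = \frac{14}{33}$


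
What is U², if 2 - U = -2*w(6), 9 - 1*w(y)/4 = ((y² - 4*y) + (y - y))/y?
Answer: 3364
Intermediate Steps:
w(y) = 36 - 4*(y² - 4*y)/y (w(y) = 36 - 4*((y² - 4*y) + (y - y))/y = 36 - 4*((y² - 4*y) + 0)/y = 36 - 4*(y² - 4*y)/y)
U = 58 (U = 2 - (-2)*(52 - 4*6) = 2 - (-2)*(52 - 24) = 2 - (-2)*28 = 2 - 1*(-56) = 2 + 56 = 58)
U² = 58² = 3364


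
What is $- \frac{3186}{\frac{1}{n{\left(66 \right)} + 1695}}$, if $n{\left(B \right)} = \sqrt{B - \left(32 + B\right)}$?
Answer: $-5400270 - 12744 i \sqrt{2} \approx -5.4003 \cdot 10^{6} - 18023.0 i$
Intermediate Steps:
$n{\left(B \right)} = 4 i \sqrt{2}$ ($n{\left(B \right)} = \sqrt{-32} = 4 i \sqrt{2}$)
$- \frac{3186}{\frac{1}{n{\left(66 \right)} + 1695}} = - \frac{3186}{\frac{1}{4 i \sqrt{2} + 1695}} = - \frac{3186}{\frac{1}{1695 + 4 i \sqrt{2}}} = - 3186 \left(1695 + 4 i \sqrt{2}\right) = -5400270 - 12744 i \sqrt{2}$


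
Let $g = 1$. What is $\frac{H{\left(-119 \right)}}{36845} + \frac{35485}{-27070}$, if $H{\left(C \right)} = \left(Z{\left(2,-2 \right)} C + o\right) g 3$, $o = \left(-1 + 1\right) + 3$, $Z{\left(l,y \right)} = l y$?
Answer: $- \frac{253709047}{199478830} \approx -1.2719$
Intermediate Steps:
$o = 3$ ($o = 0 + 3 = 3$)
$H{\left(C \right)} = 9 - 12 C$ ($H{\left(C \right)} = \left(2 \left(-2\right) C + 3\right) 1 \cdot 3 = \left(- 4 C + 3\right) 1 \cdot 3 = \left(3 - 4 C\right) 1 \cdot 3 = \left(3 - 4 C\right) 3 = 9 - 12 C$)
$\frac{H{\left(-119 \right)}}{36845} + \frac{35485}{-27070} = \frac{9 - -1428}{36845} + \frac{35485}{-27070} = \left(9 + 1428\right) \frac{1}{36845} + 35485 \left(- \frac{1}{27070}\right) = 1437 \cdot \frac{1}{36845} - \frac{7097}{5414} = \frac{1437}{36845} - \frac{7097}{5414} = - \frac{253709047}{199478830}$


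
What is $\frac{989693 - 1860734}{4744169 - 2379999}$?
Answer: $- \frac{871041}{2364170} \approx -0.36843$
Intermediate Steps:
$\frac{989693 - 1860734}{4744169 - 2379999} = - \frac{871041}{2364170}$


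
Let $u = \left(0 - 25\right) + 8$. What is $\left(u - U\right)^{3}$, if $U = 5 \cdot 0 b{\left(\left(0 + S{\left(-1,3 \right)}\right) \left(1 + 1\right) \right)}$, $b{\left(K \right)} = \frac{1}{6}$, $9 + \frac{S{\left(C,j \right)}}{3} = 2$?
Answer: $-4913$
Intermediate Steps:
$S{\left(C,j \right)} = -21$ ($S{\left(C,j \right)} = -27 + 3 \cdot 2 = -27 + 6 = -21$)
$b{\left(K \right)} = \frac{1}{6}$
$U = 0$ ($U = 5 \cdot 0 \cdot \frac{1}{6} = 0 \cdot \frac{1}{6} = 0$)
$u = -17$ ($u = -25 + 8 = -17$)
$\left(u - U\right)^{3} = \left(-17 - 0\right)^{3} = \left(-17 + 0\right)^{3} = \left(-17\right)^{3} = -4913$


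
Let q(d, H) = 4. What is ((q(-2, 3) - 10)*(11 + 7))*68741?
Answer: -7424028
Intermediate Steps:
((q(-2, 3) - 10)*(11 + 7))*68741 = ((4 - 10)*(11 + 7))*68741 = -6*18*68741 = -108*68741 = -7424028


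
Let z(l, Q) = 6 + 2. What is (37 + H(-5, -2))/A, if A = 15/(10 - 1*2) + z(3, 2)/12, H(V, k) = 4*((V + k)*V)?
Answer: 4248/61 ≈ 69.639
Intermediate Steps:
z(l, Q) = 8
H(V, k) = 4*V*(V + k) (H(V, k) = 4*(V*(V + k)) = 4*V*(V + k))
A = 61/24 (A = 15/(10 - 1*2) + 8/12 = 15/(10 - 2) + 8*(1/12) = 15/8 + 2/3 = 61/24 ≈ 2.5417)
(37 + H(-5, -2))/A = (37 + 4*(-5)*(-5 - 2))/(61/24) = (37 + 4*(-5)*(-7))*(24/61) = (37 + 140)*(24/61) = 177*(24/61) = 4248/61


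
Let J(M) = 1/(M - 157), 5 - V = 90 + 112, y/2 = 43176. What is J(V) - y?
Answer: -30568609/354 ≈ -86352.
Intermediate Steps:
y = 86352 (y = 2*43176 = 86352)
V = -197 (V = 5 - (90 + 112) = 5 - 1*202 = 5 - 202 = -197)
J(M) = 1/(-157 + M)
J(V) - y = 1/(-157 - 197) - 1*86352 = 1/(-354) - 86352 = -1/354 - 86352 = -30568609/354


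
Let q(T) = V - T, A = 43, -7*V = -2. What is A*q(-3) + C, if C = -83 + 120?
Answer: 1248/7 ≈ 178.29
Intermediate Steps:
V = 2/7 (V = -⅐*(-2) = 2/7 ≈ 0.28571)
q(T) = 2/7 - T
C = 37
A*q(-3) + C = 43*(2/7 - 1*(-3)) + 37 = 43*(2/7 + 3) + 37 = 43*(23/7) + 37 = 989/7 + 37 = 1248/7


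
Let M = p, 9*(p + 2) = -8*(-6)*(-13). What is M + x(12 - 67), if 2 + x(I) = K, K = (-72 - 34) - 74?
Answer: -760/3 ≈ -253.33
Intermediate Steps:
p = -214/3 (p = -2 + (-8*(-6)*(-13))/9 = -2 + (48*(-13))/9 = -2 + (1/9)*(-624) = -2 - 208/3 = -214/3 ≈ -71.333)
K = -180 (K = -106 - 74 = -180)
x(I) = -182 (x(I) = -2 - 180 = -182)
M = -214/3 ≈ -71.333
M + x(12 - 67) = -214/3 - 182 = -760/3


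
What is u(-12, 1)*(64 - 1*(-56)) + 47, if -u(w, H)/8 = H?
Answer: -913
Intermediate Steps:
u(w, H) = -8*H
u(-12, 1)*(64 - 1*(-56)) + 47 = (-8*1)*(64 - 1*(-56)) + 47 = -8*(64 + 56) + 47 = -8*120 + 47 = -960 + 47 = -913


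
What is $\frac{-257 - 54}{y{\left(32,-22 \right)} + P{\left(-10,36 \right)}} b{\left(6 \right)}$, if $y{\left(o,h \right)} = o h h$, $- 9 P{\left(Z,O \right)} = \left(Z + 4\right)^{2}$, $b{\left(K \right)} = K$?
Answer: $- \frac{933}{7742} \approx -0.12051$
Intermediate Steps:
$P{\left(Z,O \right)} = - \frac{\left(4 + Z\right)^{2}}{9}$ ($P{\left(Z,O \right)} = - \frac{\left(Z + 4\right)^{2}}{9} = - \frac{\left(4 + Z\right)^{2}}{9}$)
$y{\left(o,h \right)} = o h^{2}$ ($y{\left(o,h \right)} = h o h = o h^{2}$)
$\frac{-257 - 54}{y{\left(32,-22 \right)} + P{\left(-10,36 \right)}} b{\left(6 \right)} = \frac{-257 - 54}{32 \left(-22\right)^{2} - \frac{\left(4 - 10\right)^{2}}{9}} \cdot 6 = - \frac{311}{32 \cdot 484 - \frac{\left(-6\right)^{2}}{9}} \cdot 6 = - \frac{311}{15488 - 4} \cdot 6 = - \frac{311}{15484} \cdot 6 = \left(-311\right) \frac{1}{15484} \cdot 6 = \left(- \frac{311}{15484}\right) 6 = - \frac{933}{7742}$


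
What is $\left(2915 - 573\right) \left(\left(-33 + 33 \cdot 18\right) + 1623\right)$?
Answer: $5114928$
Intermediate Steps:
$\left(2915 - 573\right) \left(\left(-33 + 33 \cdot 18\right) + 1623\right) = 2342 \left(\left(-33 + 594\right) + 1623\right) = 2342 \left(561 + 1623\right) = 2342 \cdot 2184 = 5114928$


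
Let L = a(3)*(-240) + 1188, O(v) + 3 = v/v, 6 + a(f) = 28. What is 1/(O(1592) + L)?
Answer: -1/4094 ≈ -0.00024426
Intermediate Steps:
a(f) = 22 (a(f) = -6 + 28 = 22)
O(v) = -2 (O(v) = -3 + v/v = -3 + 1 = -2)
L = -4092 (L = 22*(-240) + 1188 = -5280 + 1188 = -4092)
1/(O(1592) + L) = 1/(-2 - 4092) = 1/(-4094) = -1/4094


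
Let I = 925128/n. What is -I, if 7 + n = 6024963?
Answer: -231282/1506239 ≈ -0.15355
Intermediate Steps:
n = 6024956 (n = -7 + 6024963 = 6024956)
I = 231282/1506239 (I = 925128/6024956 = 925128*(1/6024956) = 231282/1506239 ≈ 0.15355)
-I = -1*231282/1506239 = -231282/1506239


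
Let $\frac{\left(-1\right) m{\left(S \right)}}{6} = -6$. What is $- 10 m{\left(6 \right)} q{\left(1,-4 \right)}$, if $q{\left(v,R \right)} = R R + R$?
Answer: $-4320$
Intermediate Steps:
$m{\left(S \right)} = 36$ ($m{\left(S \right)} = \left(-6\right) \left(-6\right) = 36$)
$q{\left(v,R \right)} = R + R^{2}$ ($q{\left(v,R \right)} = R^{2} + R = R + R^{2}$)
$- 10 m{\left(6 \right)} q{\left(1,-4 \right)} = \left(-10\right) 36 \left(- 4 \left(1 - 4\right)\right) = - 360 \left(\left(-4\right) \left(-3\right)\right) = \left(-360\right) 12 = -4320$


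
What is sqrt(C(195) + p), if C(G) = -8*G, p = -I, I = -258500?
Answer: 2*sqrt(64235) ≈ 506.89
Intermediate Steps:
p = 258500 (p = -1*(-258500) = 258500)
sqrt(C(195) + p) = sqrt(-8*195 + 258500) = sqrt(-1560 + 258500) = sqrt(256940) = 2*sqrt(64235)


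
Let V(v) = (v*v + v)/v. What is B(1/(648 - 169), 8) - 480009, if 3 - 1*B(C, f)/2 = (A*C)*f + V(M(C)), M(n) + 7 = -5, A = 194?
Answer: -229914003/479 ≈ -4.7999e+5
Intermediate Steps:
M(n) = -12 (M(n) = -7 - 5 = -12)
V(v) = (v + v**2)/v (V(v) = (v**2 + v)/v = (v + v**2)/v)
B(C, f) = 28 - 388*C*f (B(C, f) = 6 - 2*((194*C)*f + (1 - 12)) = 6 - 2*(194*C*f - 11) = 6 - 2*(-11 + 194*C*f) = 6 + (22 - 388*C*f) = 28 - 388*C*f)
B(1/(648 - 169), 8) - 480009 = (28 - 388*8/(648 - 169)) - 480009 = (28 - 388*8/479) - 480009 = (28 - 388*1/479*8) - 480009 = (28 - 3104/479) - 480009 = 10308/479 - 480009 = -229914003/479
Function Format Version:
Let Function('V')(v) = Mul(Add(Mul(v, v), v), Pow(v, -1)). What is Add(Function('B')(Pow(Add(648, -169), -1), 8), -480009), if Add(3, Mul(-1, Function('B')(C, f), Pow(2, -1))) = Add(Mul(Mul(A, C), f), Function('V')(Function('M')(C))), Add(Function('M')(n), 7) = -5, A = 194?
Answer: Rational(-229914003, 479) ≈ -4.7999e+5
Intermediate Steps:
Function('M')(n) = -12 (Function('M')(n) = Add(-7, -5) = -12)
Function('V')(v) = Mul(Pow(v, -1), Add(v, Pow(v, 2))) (Function('V')(v) = Mul(Add(Pow(v, 2), v), Pow(v, -1)) = Mul(Add(v, Pow(v, 2)), Pow(v, -1)) = Mul(Pow(v, -1), Add(v, Pow(v, 2))))
Function('B')(C, f) = Add(28, Mul(-388, C, f)) (Function('B')(C, f) = Add(6, Mul(-2, Add(Mul(Mul(194, C), f), Add(1, -12)))) = Add(6, Mul(-2, Add(Mul(194, C, f), -11))) = Add(6, Mul(-2, Add(-11, Mul(194, C, f)))) = Add(6, Add(22, Mul(-388, C, f))) = Add(28, Mul(-388, C, f)))
Add(Function('B')(Pow(Add(648, -169), -1), 8), -480009) = Add(Add(28, Mul(-388, Pow(Add(648, -169), -1), 8)), -480009) = Add(Add(28, Mul(-388, Pow(479, -1), 8)), -480009) = Add(Add(28, Mul(-388, Rational(1, 479), 8)), -480009) = Add(Add(28, Rational(-3104, 479)), -480009) = Add(Rational(10308, 479), -480009) = Rational(-229914003, 479)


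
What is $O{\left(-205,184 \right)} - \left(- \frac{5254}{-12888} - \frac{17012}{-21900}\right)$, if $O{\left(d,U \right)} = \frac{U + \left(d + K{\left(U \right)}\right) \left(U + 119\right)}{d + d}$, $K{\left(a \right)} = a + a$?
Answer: $- \frac{58870453669}{482172300} \approx -122.09$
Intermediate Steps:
$K{\left(a \right)} = 2 a$
$O{\left(d,U \right)} = \frac{U + \left(119 + U\right) \left(d + 2 U\right)}{2 d}$ ($O{\left(d,U \right)} = \frac{U + \left(d + 2 U\right) \left(U + 119\right)}{d + d} = \frac{U + \left(d + 2 U\right) \left(119 + U\right)}{2 d} = \left(U + \left(119 + U\right) \left(d + 2 U\right)\right) \frac{1}{2 d} = \frac{U + \left(119 + U\right) \left(d + 2 U\right)}{2 d}$)
$O{\left(-205,184 \right)} - \left(- \frac{5254}{-12888} - \frac{17012}{-21900}\right) = \frac{2 \cdot 184^{2} + 239 \cdot 184 - 205 \left(119 + 184\right)}{2 \left(-205\right)} - \left(- \frac{5254}{-12888} - \frac{17012}{-21900}\right) = \frac{1}{2} \left(- \frac{1}{205}\right) \left(2 \cdot 33856 + 43976 - 62115\right) - \left(\left(-5254\right) \left(- \frac{1}{12888}\right) - - \frac{4253}{5475}\right) = \frac{1}{2} \left(- \frac{1}{205}\right) \left(67712 + 43976 - 62115\right) - \left(\frac{2627}{6444} + \frac{4253}{5475}\right) = \frac{1}{2} \left(- \frac{1}{205}\right) 49573 - \frac{13929719}{11760300} = - \frac{49573}{410} - \frac{13929719}{11760300} = - \frac{58870453669}{482172300}$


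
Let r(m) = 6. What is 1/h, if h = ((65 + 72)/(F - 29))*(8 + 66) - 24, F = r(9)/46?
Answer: -332/124555 ≈ -0.0026655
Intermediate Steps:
F = 3/23 (F = 6/46 = 6*(1/46) = 3/23 ≈ 0.13043)
h = -124555/332 (h = ((65 + 72)/(3/23 - 29))*(8 + 66) - 24 = (137/(-664/23))*74 - 24 = (137*(-23/664))*74 - 24 = -3151/664*74 - 24 = -116587/332 - 24 = -124555/332 ≈ -375.17)
1/h = 1/(-124555/332) = -332/124555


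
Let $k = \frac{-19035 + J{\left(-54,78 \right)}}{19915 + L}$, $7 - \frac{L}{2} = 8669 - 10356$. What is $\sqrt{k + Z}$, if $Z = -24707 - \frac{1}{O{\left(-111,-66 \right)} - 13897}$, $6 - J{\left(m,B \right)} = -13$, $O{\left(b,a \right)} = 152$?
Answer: $\frac{i \sqrt{2534822284249788970570}}{320299735} \approx 157.19 i$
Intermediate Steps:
$L = 3388$ ($L = 14 - 2 \left(8669 - 10356\right) = 14 - -3374 = 14 + 3374 = 3388$)
$J{\left(m,B \right)} = 19$ ($J{\left(m,B \right)} = 6 - -13 = 6 + 13 = 19$)
$k = - \frac{19016}{23303}$ ($k = \frac{-19035 + 19}{19915 + 3388} = - \frac{19016}{23303} \approx -0.81603$)
$Z = - \frac{339597714}{13745}$ ($Z = -24707 - \frac{1}{152 - 13897} = -24707 - \frac{1}{-13745} = -24707 - - \frac{1}{13745} = -24707 + \frac{1}{13745} = - \frac{339597714}{13745} \approx -24707.0$)
$\sqrt{k + Z} = \sqrt{- \frac{19016}{23303} - \frac{339597714}{13745}} = \sqrt{- \frac{7913906904262}{320299735}} = \frac{i \sqrt{2534822284249788970570}}{320299735}$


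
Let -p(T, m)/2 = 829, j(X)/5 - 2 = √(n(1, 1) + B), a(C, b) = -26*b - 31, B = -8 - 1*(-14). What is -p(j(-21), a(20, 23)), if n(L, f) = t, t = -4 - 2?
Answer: 1658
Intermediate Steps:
B = 6 (B = -8 + 14 = 6)
t = -6
a(C, b) = -31 - 26*b
n(L, f) = -6
j(X) = 10 (j(X) = 10 + 5*√(-6 + 6) = 10 + 5*√0 = 10 + 5*0 = 10 + 0 = 10)
p(T, m) = -1658 (p(T, m) = -2*829 = -1658)
-p(j(-21), a(20, 23)) = -1*(-1658) = 1658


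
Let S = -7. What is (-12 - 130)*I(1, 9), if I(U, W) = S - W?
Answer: 2272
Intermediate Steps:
I(U, W) = -7 - W
(-12 - 130)*I(1, 9) = (-12 - 130)*(-7 - 1*9) = -142*(-7 - 9) = -142*(-16) = 2272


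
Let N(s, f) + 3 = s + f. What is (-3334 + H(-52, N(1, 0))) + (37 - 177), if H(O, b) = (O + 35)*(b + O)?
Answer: -2556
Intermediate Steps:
N(s, f) = -3 + f + s (N(s, f) = -3 + (s + f) = -3 + (f + s) = -3 + f + s)
H(O, b) = (35 + O)*(O + b)
(-3334 + H(-52, N(1, 0))) + (37 - 177) = (-3334 + ((-52)**2 + 35*(-52) + 35*(-3 + 0 + 1) - 52*(-3 + 0 + 1))) + (37 - 177) = (-3334 + (2704 - 1820 + 35*(-2) - 52*(-2))) - 140 = (-3334 + (2704 - 1820 - 70 + 104)) - 140 = (-3334 + 918) - 140 = -2416 - 140 = -2556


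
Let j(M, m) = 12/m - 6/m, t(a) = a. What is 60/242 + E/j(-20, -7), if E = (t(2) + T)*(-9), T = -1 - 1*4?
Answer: -7563/242 ≈ -31.252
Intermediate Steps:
j(M, m) = 6/m
T = -5 (T = -1 - 4 = -5)
E = 27 (E = (2 - 5)*(-9) = -3*(-9) = 27)
60/242 + E/j(-20, -7) = 60/242 + 27/((6/(-7))) = 60*(1/242) + 27/((6*(-⅐))) = 30/121 + 27/(-6/7) = 30/121 + 27*(-7/6) = 30/121 - 63/2 = -7563/242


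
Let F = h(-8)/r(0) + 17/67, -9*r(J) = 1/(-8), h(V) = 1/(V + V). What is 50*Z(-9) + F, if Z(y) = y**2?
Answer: 542131/134 ≈ 4045.8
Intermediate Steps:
h(V) = 1/(2*V)
r(J) = 1/72 (r(J) = -1/9/(-8) = -1/9*(-1/8) = 1/72)
F = -569/134 (F = ((1/2)/(-8))/(1/72) + 17/67 = ((1/2)*(-1/8))*72 + 17*(1/67) = -1/16*72 + 17/67 = -9/2 + 17/67 = -569/134 ≈ -4.2463)
50*Z(-9) + F = 50*(-9)**2 - 569/134 = 50*81 - 569/134 = 4050 - 569/134 = 542131/134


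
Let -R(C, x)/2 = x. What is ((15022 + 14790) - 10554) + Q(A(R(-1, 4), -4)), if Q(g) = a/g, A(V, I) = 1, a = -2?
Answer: 19256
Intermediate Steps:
R(C, x) = -2*x
Q(g) = -2/g
((15022 + 14790) - 10554) + Q(A(R(-1, 4), -4)) = ((15022 + 14790) - 10554) - 2/1 = (29812 - 10554) - 2*1 = 19258 - 2 = 19256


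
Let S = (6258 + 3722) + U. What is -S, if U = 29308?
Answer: -39288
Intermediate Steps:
S = 39288 (S = (6258 + 3722) + 29308 = 9980 + 29308 = 39288)
-S = -1*39288 = -39288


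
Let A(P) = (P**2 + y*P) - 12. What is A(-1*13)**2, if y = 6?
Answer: 6241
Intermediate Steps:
A(P) = -12 + P**2 + 6*P (A(P) = (P**2 + 6*P) - 12 = -12 + P**2 + 6*P)
A(-1*13)**2 = (-12 + (-1*13)**2 + 6*(-1*13))**2 = (-12 + (-13)**2 + 6*(-13))**2 = (-12 + 169 - 78)**2 = 79**2 = 6241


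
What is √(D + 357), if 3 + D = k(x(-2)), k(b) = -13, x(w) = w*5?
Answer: √341 ≈ 18.466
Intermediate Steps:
x(w) = 5*w
D = -16 (D = -3 - 13 = -16)
√(D + 357) = √(-16 + 357) = √341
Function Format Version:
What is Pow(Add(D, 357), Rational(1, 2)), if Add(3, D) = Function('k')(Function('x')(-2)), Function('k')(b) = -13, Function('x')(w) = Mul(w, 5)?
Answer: Pow(341, Rational(1, 2)) ≈ 18.466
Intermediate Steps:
Function('x')(w) = Mul(5, w)
D = -16 (D = Add(-3, -13) = -16)
Pow(Add(D, 357), Rational(1, 2)) = Pow(Add(-16, 357), Rational(1, 2)) = Pow(341, Rational(1, 2))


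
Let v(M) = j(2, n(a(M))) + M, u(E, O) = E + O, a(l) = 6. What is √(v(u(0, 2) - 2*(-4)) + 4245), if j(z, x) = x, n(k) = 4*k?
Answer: √4279 ≈ 65.414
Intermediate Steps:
v(M) = 24 + M (v(M) = 4*6 + M = 24 + M)
√(v(u(0, 2) - 2*(-4)) + 4245) = √((24 + ((0 + 2) - 2*(-4))) + 4245) = √((24 + (2 + 8)) + 4245) = √((24 + 10) + 4245) = √(34 + 4245) = √4279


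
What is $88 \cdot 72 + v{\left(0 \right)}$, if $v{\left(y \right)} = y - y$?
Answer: $6336$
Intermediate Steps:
$v{\left(y \right)} = 0$
$88 \cdot 72 + v{\left(0 \right)} = 88 \cdot 72 + 0 = 6336 + 0 = 6336$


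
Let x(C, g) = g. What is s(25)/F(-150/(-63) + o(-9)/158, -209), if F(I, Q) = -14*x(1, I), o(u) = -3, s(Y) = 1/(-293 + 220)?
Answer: 237/572101 ≈ 0.00041426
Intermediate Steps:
s(Y) = -1/73 (s(Y) = 1/(-73) = -1/73)
F(I, Q) = -14*I
s(25)/F(-150/(-63) + o(-9)/158, -209) = -(-1/(14*(-150/(-63) - 3/158)))/73 = -(-1/(14*(-150*(-1/63) - 3*1/158)))/73 = -(-1/(14*(50/21 - 3/158)))/73 = -1/(73*((-14*7837/3318))) = -1/(73*(-7837/237)) = -1/73*(-237/7837) = 237/572101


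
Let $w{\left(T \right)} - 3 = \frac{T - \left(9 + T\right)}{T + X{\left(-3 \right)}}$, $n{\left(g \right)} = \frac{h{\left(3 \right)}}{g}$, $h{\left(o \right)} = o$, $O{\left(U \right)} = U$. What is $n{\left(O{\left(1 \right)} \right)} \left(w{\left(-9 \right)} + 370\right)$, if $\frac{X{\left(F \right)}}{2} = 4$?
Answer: $1146$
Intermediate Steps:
$X{\left(F \right)} = 8$ ($X{\left(F \right)} = 2 \cdot 4 = 8$)
$n{\left(g \right)} = \frac{3}{g}$
$w{\left(T \right)} = 3 - \frac{9}{8 + T}$ ($w{\left(T \right)} = 3 + \frac{T - \left(9 + T\right)}{T + 8} = 3 - \frac{9}{8 + T}$)
$n{\left(O{\left(1 \right)} \right)} \left(w{\left(-9 \right)} + 370\right) = \frac{3}{1} \left(\frac{3 \left(5 - 9\right)}{8 - 9} + 370\right) = 3 \cdot 1 \left(3 \frac{1}{-1} \left(-4\right) + 370\right) = 3 \left(3 \left(-1\right) \left(-4\right) + 370\right) = 3 \left(12 + 370\right) = 3 \cdot 382 = 1146$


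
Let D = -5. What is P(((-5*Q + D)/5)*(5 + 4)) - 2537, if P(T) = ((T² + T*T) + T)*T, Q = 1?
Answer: -13877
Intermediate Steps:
P(T) = T*(T + 2*T²) (P(T) = ((T² + T²) + T)*T = (2*T² + T)*T = (T + 2*T²)*T = T*(T + 2*T²))
P(((-5*Q + D)/5)*(5 + 4)) - 2537 = (((-5*1 - 5)/5)*(5 + 4))²*(1 + 2*(((-5*1 - 5)/5)*(5 + 4))) - 2537 = (((-5 - 5)*(⅕))*9)²*(1 + 2*(((-5 - 5)*(⅕))*9)) - 2537 = (-10*⅕*9)²*(1 + 2*(-10*⅕*9)) - 2537 = (-2*9)²*(1 + 2*(-2*9)) - 2537 = (-18)²*(1 + 2*(-18)) - 2537 = 324*(1 - 36) - 2537 = 324*(-35) - 2537 = -11340 - 2537 = -13877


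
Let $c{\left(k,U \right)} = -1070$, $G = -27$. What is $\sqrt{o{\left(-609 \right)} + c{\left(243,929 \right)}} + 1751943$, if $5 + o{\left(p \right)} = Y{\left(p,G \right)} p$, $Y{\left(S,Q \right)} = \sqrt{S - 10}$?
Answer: $1751943 + \sqrt{-1075 - 609 i \sqrt{619}} \approx 1.752 \cdot 10^{6} - 90.18 i$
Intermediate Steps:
$Y{\left(S,Q \right)} = \sqrt{-10 + S}$
$o{\left(p \right)} = -5 + p \sqrt{-10 + p}$ ($o{\left(p \right)} = -5 + \sqrt{-10 + p} p = -5 + p \sqrt{-10 + p}$)
$\sqrt{o{\left(-609 \right)} + c{\left(243,929 \right)}} + 1751943 = \sqrt{\left(-5 - 609 \sqrt{-10 - 609}\right) - 1070} + 1751943 = \sqrt{\left(-5 - 609 \sqrt{-619}\right) - 1070} + 1751943 = \sqrt{\left(-5 - 609 i \sqrt{619}\right) - 1070} + 1751943 = \sqrt{-1075 - 609 i \sqrt{619}} + 1751943 = 1751943 + \sqrt{-1075 - 609 i \sqrt{619}}$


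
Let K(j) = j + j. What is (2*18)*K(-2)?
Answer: -144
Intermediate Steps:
K(j) = 2*j
(2*18)*K(-2) = (2*18)*(2*(-2)) = 36*(-4) = -144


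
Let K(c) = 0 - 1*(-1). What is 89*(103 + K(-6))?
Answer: 9256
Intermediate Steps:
K(c) = 1 (K(c) = 0 + 1 = 1)
89*(103 + K(-6)) = 89*(103 + 1) = 89*104 = 9256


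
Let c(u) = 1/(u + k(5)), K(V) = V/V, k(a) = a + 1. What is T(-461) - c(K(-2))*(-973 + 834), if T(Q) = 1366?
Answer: 9701/7 ≈ 1385.9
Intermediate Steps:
k(a) = 1 + a
K(V) = 1
c(u) = 1/(6 + u) (c(u) = 1/(u + (1 + 5)) = 1/(u + 6) = 1/(6 + u))
T(-461) - c(K(-2))*(-973 + 834) = 1366 - (-973 + 834)/(6 + 1) = 1366 - (-139)/7 = 1366 - 1*(-139/7) = 1366 + 139/7 = 9701/7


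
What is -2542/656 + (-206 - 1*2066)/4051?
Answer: -143757/32408 ≈ -4.4359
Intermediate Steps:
-2542/656 + (-206 - 1*2066)/4051 = -2542*1/656 + (-206 - 2066)*(1/4051) = -31/8 - 2272*1/4051 = -31/8 - 2272/4051 = -143757/32408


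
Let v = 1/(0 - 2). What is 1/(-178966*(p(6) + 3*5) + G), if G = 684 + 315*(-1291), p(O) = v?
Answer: -1/3000988 ≈ -3.3322e-7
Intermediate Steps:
v = -1/2 (v = 1/(-2) = -1/2 ≈ -0.50000)
p(O) = -1/2
G = -405981 (G = 684 - 406665 = -405981)
1/(-178966*(p(6) + 3*5) + G) = 1/(-178966*(-1/2 + 3*5) - 405981) = 1/(-178966*(-1/2 + 15) - 405981) = 1/(-178966*29/2 - 405981) = 1/(-2595007 - 405981) = 1/(-3000988) = -1/3000988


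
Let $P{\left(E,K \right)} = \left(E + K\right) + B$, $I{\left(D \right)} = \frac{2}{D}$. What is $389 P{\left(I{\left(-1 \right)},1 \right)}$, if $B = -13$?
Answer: $-5446$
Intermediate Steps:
$P{\left(E,K \right)} = -13 + E + K$ ($P{\left(E,K \right)} = \left(E + K\right) - 13 = -13 + E + K$)
$389 P{\left(I{\left(-1 \right)},1 \right)} = 389 \left(-13 + \frac{2}{-1} + 1\right) = 389 \left(-13 + 2 \left(-1\right) + 1\right) = 389 \left(-13 - 2 + 1\right) = 389 \left(-14\right) = -5446$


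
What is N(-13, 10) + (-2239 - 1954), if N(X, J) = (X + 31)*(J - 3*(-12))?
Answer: -3365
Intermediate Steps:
N(X, J) = (31 + X)*(36 + J) (N(X, J) = (31 + X)*(J + 36) = (31 + X)*(36 + J))
N(-13, 10) + (-2239 - 1954) = (1116 + 31*10 + 36*(-13) + 10*(-13)) + (-2239 - 1954) = (1116 + 310 - 468 - 130) - 4193 = 828 - 4193 = -3365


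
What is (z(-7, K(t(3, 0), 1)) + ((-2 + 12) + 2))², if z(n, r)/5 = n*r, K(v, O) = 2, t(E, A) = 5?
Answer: 3364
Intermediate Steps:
z(n, r) = 5*n*r (z(n, r) = 5*(n*r) = 5*n*r)
(z(-7, K(t(3, 0), 1)) + ((-2 + 12) + 2))² = (5*(-7)*2 + ((-2 + 12) + 2))² = (-70 + (10 + 2))² = (-70 + 12)² = (-58)² = 3364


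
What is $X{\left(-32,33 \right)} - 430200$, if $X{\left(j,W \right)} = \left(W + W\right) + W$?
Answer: $-430101$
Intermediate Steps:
$X{\left(j,W \right)} = 3 W$ ($X{\left(j,W \right)} = 2 W + W = 3 W$)
$X{\left(-32,33 \right)} - 430200 = 3 \cdot 33 - 430200 = 99 - 430200 = -430101$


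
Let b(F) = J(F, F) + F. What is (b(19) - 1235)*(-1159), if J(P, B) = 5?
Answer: 1403549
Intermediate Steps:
b(F) = 5 + F
(b(19) - 1235)*(-1159) = ((5 + 19) - 1235)*(-1159) = (24 - 1235)*(-1159) = -1211*(-1159) = 1403549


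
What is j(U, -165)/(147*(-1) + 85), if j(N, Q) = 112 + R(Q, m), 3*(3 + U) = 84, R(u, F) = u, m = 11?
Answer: 53/62 ≈ 0.85484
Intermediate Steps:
U = 25 (U = -3 + (⅓)*84 = -3 + 28 = 25)
j(N, Q) = 112 + Q
j(U, -165)/(147*(-1) + 85) = (112 - 165)/(147*(-1) + 85) = -53/(-147 + 85) = -53/(-62) = -53*(-1/62) = 53/62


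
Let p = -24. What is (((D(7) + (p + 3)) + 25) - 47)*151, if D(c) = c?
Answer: -5436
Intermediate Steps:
(((D(7) + (p + 3)) + 25) - 47)*151 = (((7 + (-24 + 3)) + 25) - 47)*151 = (((7 - 21) + 25) - 47)*151 = ((-14 + 25) - 47)*151 = (11 - 47)*151 = -36*151 = -5436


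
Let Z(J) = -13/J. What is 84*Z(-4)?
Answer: 273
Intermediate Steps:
84*Z(-4) = 84*(-13/(-4)) = 84*(-13*(-1/4)) = 84*(13/4) = 273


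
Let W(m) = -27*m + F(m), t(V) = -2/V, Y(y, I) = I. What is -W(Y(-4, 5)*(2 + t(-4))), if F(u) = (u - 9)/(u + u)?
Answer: 8434/25 ≈ 337.36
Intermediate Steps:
F(u) = (-9 + u)/(2*u) (F(u) = (-9 + u)/((2*u)) = (-9 + u)*(1/(2*u)) = (-9 + u)/(2*u))
W(m) = -27*m + (-9 + m)/(2*m)
-W(Y(-4, 5)*(2 + t(-4))) = -(-9 + 5*(2 - 2/(-4)) - 54*25*(2 - 2/(-4))²)/(2*(5*(2 - 2/(-4)))) = -(-9 + 5*(2 - 2*(-¼)) - 54*25*(2 - 2*(-¼))²)/(2*(5*(2 - 2*(-¼)))) = -(-9 + 5*(2 + ½) - 54*25*(2 + ½)²)/(2*(5*(2 + ½))) = -(-9 + 5*(5/2) - 54*(5*(5/2))²)/(2*(5*(5/2))) = -(-9 + 25/2 - 54*(25/2)²)/(2*25/2) = -2*(-9 + 25/2 - 54*625/4)/(2*25) = -2*(-9 + 25/2 - 16875/2)/(2*25) = -2*(-8434)/(2*25) = -1*(-8434/25) = 8434/25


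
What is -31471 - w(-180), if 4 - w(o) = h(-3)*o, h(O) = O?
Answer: -30935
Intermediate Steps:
w(o) = 4 + 3*o (w(o) = 4 - (-3)*o = 4 + 3*o)
-31471 - w(-180) = -31471 - (4 + 3*(-180)) = -31471 - (4 - 540) = -31471 - 1*(-536) = -31471 + 536 = -30935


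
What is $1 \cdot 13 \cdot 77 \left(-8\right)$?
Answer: $-8008$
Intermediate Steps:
$1 \cdot 13 \cdot 77 \left(-8\right) = 13 \cdot 77 \left(-8\right) = 1001 \left(-8\right) = -8008$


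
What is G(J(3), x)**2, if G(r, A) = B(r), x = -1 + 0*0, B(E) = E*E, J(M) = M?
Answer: 81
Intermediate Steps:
B(E) = E**2
x = -1 (x = -1 + 0 = -1)
G(r, A) = r**2
G(J(3), x)**2 = (3**2)**2 = 9**2 = 81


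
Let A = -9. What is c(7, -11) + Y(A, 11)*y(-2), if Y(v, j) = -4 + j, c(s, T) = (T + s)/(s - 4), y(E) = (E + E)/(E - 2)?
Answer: 17/3 ≈ 5.6667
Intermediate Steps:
y(E) = 2*E/(-2 + E) (y(E) = (2*E)/(-2 + E) = 2*E/(-2 + E))
c(s, T) = (T + s)/(-4 + s)
c(7, -11) + Y(A, 11)*y(-2) = (-11 + 7)/(-4 + 7) + (-4 + 11)*(2*(-2)/(-2 - 2)) = -4/3 + 7*(2*(-2)/(-4)) = (⅓)*(-4) + 7*(2*(-2)*(-¼)) = -4/3 + 7*1 = -4/3 + 7 = 17/3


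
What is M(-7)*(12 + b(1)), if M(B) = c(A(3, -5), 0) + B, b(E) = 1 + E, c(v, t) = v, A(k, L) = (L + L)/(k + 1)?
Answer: -133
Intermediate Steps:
A(k, L) = 2*L/(1 + k) (A(k, L) = (2*L)/(1 + k) = 2*L/(1 + k))
M(B) = -5/2 + B (M(B) = 2*(-5)/(1 + 3) + B = 2*(-5)/4 + B = 2*(-5)*(¼) + B = -5/2 + B)
M(-7)*(12 + b(1)) = (-5/2 - 7)*(12 + (1 + 1)) = -19*(12 + 2)/2 = -19/2*14 = -133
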